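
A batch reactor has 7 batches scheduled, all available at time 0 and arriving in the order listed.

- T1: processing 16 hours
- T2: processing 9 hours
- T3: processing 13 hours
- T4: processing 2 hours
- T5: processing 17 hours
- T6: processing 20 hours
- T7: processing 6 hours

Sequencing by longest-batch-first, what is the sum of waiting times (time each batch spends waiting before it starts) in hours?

332

LPT (decreasing processing time): T6 T5 T1 T3 T2 T7 T4.
T6: waits 0, runs 0→20
T5: waits 20, runs 20→37
T1: waits 37, runs 37→53
T3: waits 53, runs 53→66
T2: waits 66, runs 66→75
T7: waits 75, runs 75→81
T4: waits 81, runs 81→83
Sum = 0+20+37+53+66+75+81 = 332.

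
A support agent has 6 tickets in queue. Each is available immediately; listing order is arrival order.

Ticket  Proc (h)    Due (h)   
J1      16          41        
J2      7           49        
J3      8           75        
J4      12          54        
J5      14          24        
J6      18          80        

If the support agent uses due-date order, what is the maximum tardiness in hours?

EDD (increasing due date): J5 J1 J2 J4 J3 J6.
J5: 0→14, due 24, tardiness 0
J1: 14→30, due 41, tardiness 0
J2: 30→37, due 49, tardiness 0
J4: 37→49, due 54, tardiness 0
J3: 49→57, due 75, tardiness 0
J6: 57→75, due 80, tardiness 0
Maximum = 0.

0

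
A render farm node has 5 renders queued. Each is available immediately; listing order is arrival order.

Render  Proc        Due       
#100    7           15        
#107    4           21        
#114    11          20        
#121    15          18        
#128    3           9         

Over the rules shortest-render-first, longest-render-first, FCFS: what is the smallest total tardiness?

27

SPT (increasing processing time): #128 #107 #100 #114 #121.
#128: 0→3, due 9, tardiness 0
#107: 3→7, due 21, tardiness 0
#100: 7→14, due 15, tardiness 0
#114: 14→25, due 20, tardiness 5
#121: 25→40, due 18, tardiness 22
Sum = 0+0+0+5+22 = 27.
LPT (decreasing processing time): #121 #114 #100 #107 #128.
#121: 0→15, due 18, tardiness 0
#114: 15→26, due 20, tardiness 6
#100: 26→33, due 15, tardiness 18
#107: 33→37, due 21, tardiness 16
#128: 37→40, due 9, tardiness 31
Sum = 0+6+18+16+31 = 71.
FIFO (arrival order): #100 #107 #114 #121 #128.
#100: 0→7, due 15, tardiness 0
#107: 7→11, due 21, tardiness 0
#114: 11→22, due 20, tardiness 2
#121: 22→37, due 18, tardiness 19
#128: 37→40, due 9, tardiness 31
Sum = 0+0+2+19+31 = 52.
SPT 27, LPT 71, FIFO 52 → minimum 27.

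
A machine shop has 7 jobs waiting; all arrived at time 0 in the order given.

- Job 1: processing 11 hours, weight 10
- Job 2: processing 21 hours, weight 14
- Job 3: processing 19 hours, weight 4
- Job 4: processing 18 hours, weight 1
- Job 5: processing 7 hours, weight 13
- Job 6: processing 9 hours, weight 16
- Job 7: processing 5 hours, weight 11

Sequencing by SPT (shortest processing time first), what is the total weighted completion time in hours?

2453

SPT (increasing processing time): Job 7 Job 5 Job 6 Job 1 Job 4 Job 3 Job 2.
Job 7: finishes 5, weight 11, w·C = 55
Job 5: finishes 12, weight 13, w·C = 156
Job 6: finishes 21, weight 16, w·C = 336
Job 1: finishes 32, weight 10, w·C = 320
Job 4: finishes 50, weight 1, w·C = 50
Job 3: finishes 69, weight 4, w·C = 276
Job 2: finishes 90, weight 14, w·C = 1260
Sum = 55+156+336+320+50+276+1260 = 2453.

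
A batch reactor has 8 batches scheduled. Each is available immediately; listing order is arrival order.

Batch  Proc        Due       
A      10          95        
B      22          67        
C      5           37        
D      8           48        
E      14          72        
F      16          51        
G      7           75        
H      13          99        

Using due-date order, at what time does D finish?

EDD (increasing due date): C D F B E G A H.
C: 0→5
D: 5→13

13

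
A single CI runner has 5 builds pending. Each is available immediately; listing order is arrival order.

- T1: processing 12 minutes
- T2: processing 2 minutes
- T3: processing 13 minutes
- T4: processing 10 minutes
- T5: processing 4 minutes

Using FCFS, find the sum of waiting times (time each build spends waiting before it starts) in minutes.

FIFO (arrival order): T1 T2 T3 T4 T5.
T1: waits 0, runs 0→12
T2: waits 12, runs 12→14
T3: waits 14, runs 14→27
T4: waits 27, runs 27→37
T5: waits 37, runs 37→41
Sum = 0+12+14+27+37 = 90.

90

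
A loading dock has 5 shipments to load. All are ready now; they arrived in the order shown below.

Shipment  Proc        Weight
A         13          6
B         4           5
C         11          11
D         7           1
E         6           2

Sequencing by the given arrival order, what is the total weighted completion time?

588

FIFO (arrival order): A B C D E.
A: finishes 13, weight 6, w·C = 78
B: finishes 17, weight 5, w·C = 85
C: finishes 28, weight 11, w·C = 308
D: finishes 35, weight 1, w·C = 35
E: finishes 41, weight 2, w·C = 82
Sum = 78+85+308+35+82 = 588.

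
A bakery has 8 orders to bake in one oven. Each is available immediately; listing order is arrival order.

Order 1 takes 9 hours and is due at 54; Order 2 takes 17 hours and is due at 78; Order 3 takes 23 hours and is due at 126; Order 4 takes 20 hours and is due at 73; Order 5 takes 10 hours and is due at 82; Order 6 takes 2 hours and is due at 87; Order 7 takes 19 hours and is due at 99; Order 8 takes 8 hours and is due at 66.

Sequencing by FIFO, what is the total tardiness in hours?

43

FIFO (arrival order): Order 1 Order 2 Order 3 Order 4 Order 5 Order 6 Order 7 Order 8.
Order 1: 0→9, due 54, tardiness 0
Order 2: 9→26, due 78, tardiness 0
Order 3: 26→49, due 126, tardiness 0
Order 4: 49→69, due 73, tardiness 0
Order 5: 69→79, due 82, tardiness 0
Order 6: 79→81, due 87, tardiness 0
Order 7: 81→100, due 99, tardiness 1
Order 8: 100→108, due 66, tardiness 42
Sum = 0+0+0+0+0+0+1+42 = 43.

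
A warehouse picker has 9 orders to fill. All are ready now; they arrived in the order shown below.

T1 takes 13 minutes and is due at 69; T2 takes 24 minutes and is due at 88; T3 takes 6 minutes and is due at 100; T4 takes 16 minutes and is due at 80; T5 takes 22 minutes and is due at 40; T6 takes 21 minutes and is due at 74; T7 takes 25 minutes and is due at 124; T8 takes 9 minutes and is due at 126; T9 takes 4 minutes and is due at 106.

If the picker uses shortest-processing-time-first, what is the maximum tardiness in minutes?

SPT (increasing processing time): T9 T3 T8 T1 T4 T6 T5 T2 T7.
T9: 0→4, due 106, tardiness 0
T3: 4→10, due 100, tardiness 0
T8: 10→19, due 126, tardiness 0
T1: 19→32, due 69, tardiness 0
T4: 32→48, due 80, tardiness 0
T6: 48→69, due 74, tardiness 0
T5: 69→91, due 40, tardiness 51
T2: 91→115, due 88, tardiness 27
T7: 115→140, due 124, tardiness 16
Maximum = 51.

51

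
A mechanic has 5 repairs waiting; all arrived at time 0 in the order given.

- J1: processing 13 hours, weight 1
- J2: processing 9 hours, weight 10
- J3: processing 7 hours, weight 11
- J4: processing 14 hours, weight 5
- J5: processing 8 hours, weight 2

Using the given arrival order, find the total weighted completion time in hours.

FIFO (arrival order): J1 J2 J3 J4 J5.
J1: finishes 13, weight 1, w·C = 13
J2: finishes 22, weight 10, w·C = 220
J3: finishes 29, weight 11, w·C = 319
J4: finishes 43, weight 5, w·C = 215
J5: finishes 51, weight 2, w·C = 102
Sum = 13+220+319+215+102 = 869.

869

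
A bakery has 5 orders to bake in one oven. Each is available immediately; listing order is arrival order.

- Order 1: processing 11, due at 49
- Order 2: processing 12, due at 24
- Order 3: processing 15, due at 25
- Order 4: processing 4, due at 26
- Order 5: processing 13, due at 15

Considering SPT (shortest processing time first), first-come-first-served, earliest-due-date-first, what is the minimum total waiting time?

SPT (increasing processing time): Order 4 Order 1 Order 2 Order 5 Order 3.
Order 4: waits 0, runs 0→4
Order 1: waits 4, runs 4→15
Order 2: waits 15, runs 15→27
Order 5: waits 27, runs 27→40
Order 3: waits 40, runs 40→55
Sum = 0+4+15+27+40 = 86.
FIFO (arrival order): Order 1 Order 2 Order 3 Order 4 Order 5.
Order 1: waits 0, runs 0→11
Order 2: waits 11, runs 11→23
Order 3: waits 23, runs 23→38
Order 4: waits 38, runs 38→42
Order 5: waits 42, runs 42→55
Sum = 0+11+23+38+42 = 114.
EDD (increasing due date): Order 5 Order 2 Order 3 Order 4 Order 1.
Order 5: waits 0, runs 0→13
Order 2: waits 13, runs 13→25
Order 3: waits 25, runs 25→40
Order 4: waits 40, runs 40→44
Order 1: waits 44, runs 44→55
Sum = 0+13+25+40+44 = 122.
SPT 86, FIFO 114, EDD 122 → minimum 86.

86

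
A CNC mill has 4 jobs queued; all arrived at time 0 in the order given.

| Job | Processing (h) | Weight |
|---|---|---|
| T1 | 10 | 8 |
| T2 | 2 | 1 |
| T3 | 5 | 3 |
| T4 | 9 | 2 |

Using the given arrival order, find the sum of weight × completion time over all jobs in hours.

195

FIFO (arrival order): T1 T2 T3 T4.
T1: finishes 10, weight 8, w·C = 80
T2: finishes 12, weight 1, w·C = 12
T3: finishes 17, weight 3, w·C = 51
T4: finishes 26, weight 2, w·C = 52
Sum = 80+12+51+52 = 195.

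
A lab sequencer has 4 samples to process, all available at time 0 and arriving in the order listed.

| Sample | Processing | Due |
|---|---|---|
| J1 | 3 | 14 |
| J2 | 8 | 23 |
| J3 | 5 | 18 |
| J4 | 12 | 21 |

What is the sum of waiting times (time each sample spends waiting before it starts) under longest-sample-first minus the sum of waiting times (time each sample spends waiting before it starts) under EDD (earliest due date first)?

LPT (decreasing processing time): J4 J2 J3 J1.
J4: waits 0, runs 0→12
J2: waits 12, runs 12→20
J3: waits 20, runs 20→25
J1: waits 25, runs 25→28
Sum = 0+12+20+25 = 57.
EDD (increasing due date): J1 J3 J4 J2.
J1: waits 0, runs 0→3
J3: waits 3, runs 3→8
J4: waits 8, runs 8→20
J2: waits 20, runs 20→28
Sum = 0+3+8+20 = 31.
Difference = 57 − 31 = 26.

26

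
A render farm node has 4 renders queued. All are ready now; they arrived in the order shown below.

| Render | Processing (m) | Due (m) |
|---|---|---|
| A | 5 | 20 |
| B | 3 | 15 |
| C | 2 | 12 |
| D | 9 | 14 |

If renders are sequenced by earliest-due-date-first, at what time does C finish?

EDD (increasing due date): C D B A.
C: 0→2

2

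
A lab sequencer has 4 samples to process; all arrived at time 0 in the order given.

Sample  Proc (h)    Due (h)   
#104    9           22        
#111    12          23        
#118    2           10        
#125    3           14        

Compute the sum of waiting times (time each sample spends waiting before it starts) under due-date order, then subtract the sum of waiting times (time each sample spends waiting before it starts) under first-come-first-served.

EDD (increasing due date): #118 #125 #104 #111.
#118: waits 0, runs 0→2
#125: waits 2, runs 2→5
#104: waits 5, runs 5→14
#111: waits 14, runs 14→26
Sum = 0+2+5+14 = 21.
FIFO (arrival order): #104 #111 #118 #125.
#104: waits 0, runs 0→9
#111: waits 9, runs 9→21
#118: waits 21, runs 21→23
#125: waits 23, runs 23→26
Sum = 0+9+21+23 = 53.
Difference = 21 − 53 = -32.

-32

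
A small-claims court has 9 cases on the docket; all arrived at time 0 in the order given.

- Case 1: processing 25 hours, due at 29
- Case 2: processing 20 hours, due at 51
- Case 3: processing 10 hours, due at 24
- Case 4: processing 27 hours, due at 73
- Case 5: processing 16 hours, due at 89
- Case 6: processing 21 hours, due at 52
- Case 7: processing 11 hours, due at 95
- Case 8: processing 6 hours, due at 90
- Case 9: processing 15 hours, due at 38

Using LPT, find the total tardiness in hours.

LPT (decreasing processing time): Case 4 Case 1 Case 6 Case 2 Case 5 Case 9 Case 7 Case 3 Case 8.
Case 4: 0→27, due 73, tardiness 0
Case 1: 27→52, due 29, tardiness 23
Case 6: 52→73, due 52, tardiness 21
Case 2: 73→93, due 51, tardiness 42
Case 5: 93→109, due 89, tardiness 20
Case 9: 109→124, due 38, tardiness 86
Case 7: 124→135, due 95, tardiness 40
Case 3: 135→145, due 24, tardiness 121
Case 8: 145→151, due 90, tardiness 61
Sum = 0+23+21+42+20+86+40+121+61 = 414.

414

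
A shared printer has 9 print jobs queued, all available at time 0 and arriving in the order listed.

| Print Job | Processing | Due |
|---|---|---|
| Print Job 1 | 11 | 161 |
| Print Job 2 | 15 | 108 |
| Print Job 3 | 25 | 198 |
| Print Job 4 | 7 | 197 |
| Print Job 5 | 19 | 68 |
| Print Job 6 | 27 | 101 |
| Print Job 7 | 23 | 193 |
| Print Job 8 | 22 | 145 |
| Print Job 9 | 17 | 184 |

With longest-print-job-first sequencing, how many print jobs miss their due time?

LPT (decreasing processing time): Print Job 6 Print Job 3 Print Job 7 Print Job 8 Print Job 5 Print Job 9 Print Job 2 Print Job 1 Print Job 4.
Print Job 6: 0→27, due 101, tardiness 0
Print Job 3: 27→52, due 198, tardiness 0
Print Job 7: 52→75, due 193, tardiness 0
Print Job 8: 75→97, due 145, tardiness 0
Print Job 5: 97→116, due 68, tardiness 48
Print Job 9: 116→133, due 184, tardiness 0
Print Job 2: 133→148, due 108, tardiness 40
Print Job 1: 148→159, due 161, tardiness 0
Print Job 4: 159→166, due 197, tardiness 0
Late print jobs: 2.

2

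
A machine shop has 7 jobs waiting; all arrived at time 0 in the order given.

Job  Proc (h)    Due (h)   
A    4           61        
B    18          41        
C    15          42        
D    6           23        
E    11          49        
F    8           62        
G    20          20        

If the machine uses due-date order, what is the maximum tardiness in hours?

EDD (increasing due date): G D B C E A F.
G: 0→20, due 20, tardiness 0
D: 20→26, due 23, tardiness 3
B: 26→44, due 41, tardiness 3
C: 44→59, due 42, tardiness 17
E: 59→70, due 49, tardiness 21
A: 70→74, due 61, tardiness 13
F: 74→82, due 62, tardiness 20
Maximum = 21.

21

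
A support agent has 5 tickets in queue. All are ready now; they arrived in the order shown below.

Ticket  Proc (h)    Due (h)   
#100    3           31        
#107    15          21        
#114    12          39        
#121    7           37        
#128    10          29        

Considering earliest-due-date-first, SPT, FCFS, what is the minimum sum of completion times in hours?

EDD (increasing due date): #107 #128 #100 #121 #114.
#107: 0→15
#128: 15→25
#100: 25→28
#121: 28→35
#114: 35→47
Sum = 15+25+28+35+47 = 150.
SPT (increasing processing time): #100 #121 #128 #114 #107.
#100: 0→3
#121: 3→10
#128: 10→20
#114: 20→32
#107: 32→47
Sum = 3+10+20+32+47 = 112.
FIFO (arrival order): #100 #107 #114 #121 #128.
#100: 0→3
#107: 3→18
#114: 18→30
#121: 30→37
#128: 37→47
Sum = 3+18+30+37+47 = 135.
EDD 150, SPT 112, FIFO 135 → minimum 112.

112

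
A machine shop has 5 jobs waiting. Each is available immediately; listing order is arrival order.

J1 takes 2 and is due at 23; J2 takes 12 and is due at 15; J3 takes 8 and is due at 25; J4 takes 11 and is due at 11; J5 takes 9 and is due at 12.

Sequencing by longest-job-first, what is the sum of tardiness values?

66

LPT (decreasing processing time): J2 J4 J5 J3 J1.
J2: 0→12, due 15, tardiness 0
J4: 12→23, due 11, tardiness 12
J5: 23→32, due 12, tardiness 20
J3: 32→40, due 25, tardiness 15
J1: 40→42, due 23, tardiness 19
Sum = 0+12+20+15+19 = 66.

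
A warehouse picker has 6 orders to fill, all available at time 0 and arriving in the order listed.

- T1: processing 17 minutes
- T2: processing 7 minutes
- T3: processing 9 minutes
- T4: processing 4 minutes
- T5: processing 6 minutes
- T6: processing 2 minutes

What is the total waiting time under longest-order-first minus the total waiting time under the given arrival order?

4

LPT (decreasing processing time): T1 T3 T2 T5 T4 T6.
T1: waits 0, runs 0→17
T3: waits 17, runs 17→26
T2: waits 26, runs 26→33
T5: waits 33, runs 33→39
T4: waits 39, runs 39→43
T6: waits 43, runs 43→45
Sum = 0+17+26+33+39+43 = 158.
FIFO (arrival order): T1 T2 T3 T4 T5 T6.
T1: waits 0, runs 0→17
T2: waits 17, runs 17→24
T3: waits 24, runs 24→33
T4: waits 33, runs 33→37
T5: waits 37, runs 37→43
T6: waits 43, runs 43→45
Sum = 0+17+24+33+37+43 = 154.
Difference = 158 − 154 = 4.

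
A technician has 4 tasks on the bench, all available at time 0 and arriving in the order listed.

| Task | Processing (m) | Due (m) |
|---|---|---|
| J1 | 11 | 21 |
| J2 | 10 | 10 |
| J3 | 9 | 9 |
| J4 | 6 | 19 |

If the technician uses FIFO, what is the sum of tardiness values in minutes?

FIFO (arrival order): J1 J2 J3 J4.
J1: 0→11, due 21, tardiness 0
J2: 11→21, due 10, tardiness 11
J3: 21→30, due 9, tardiness 21
J4: 30→36, due 19, tardiness 17
Sum = 0+11+21+17 = 49.

49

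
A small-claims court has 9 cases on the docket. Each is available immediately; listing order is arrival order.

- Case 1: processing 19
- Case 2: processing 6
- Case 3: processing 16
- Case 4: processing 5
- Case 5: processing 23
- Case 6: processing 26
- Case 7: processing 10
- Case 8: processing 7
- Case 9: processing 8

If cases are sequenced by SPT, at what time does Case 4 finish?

5

SPT (increasing processing time): Case 4 Case 2 Case 8 Case 9 Case 7 Case 3 Case 1 Case 5 Case 6.
Case 4: 0→5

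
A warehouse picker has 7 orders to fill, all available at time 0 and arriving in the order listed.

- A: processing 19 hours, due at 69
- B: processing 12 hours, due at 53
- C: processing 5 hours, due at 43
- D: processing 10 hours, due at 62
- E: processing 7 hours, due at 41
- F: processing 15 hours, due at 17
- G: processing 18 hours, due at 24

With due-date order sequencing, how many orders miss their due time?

5

EDD (increasing due date): F G E C B D A.
F: 0→15, due 17, tardiness 0
G: 15→33, due 24, tardiness 9
E: 33→40, due 41, tardiness 0
C: 40→45, due 43, tardiness 2
B: 45→57, due 53, tardiness 4
D: 57→67, due 62, tardiness 5
A: 67→86, due 69, tardiness 17
Late orders: 5.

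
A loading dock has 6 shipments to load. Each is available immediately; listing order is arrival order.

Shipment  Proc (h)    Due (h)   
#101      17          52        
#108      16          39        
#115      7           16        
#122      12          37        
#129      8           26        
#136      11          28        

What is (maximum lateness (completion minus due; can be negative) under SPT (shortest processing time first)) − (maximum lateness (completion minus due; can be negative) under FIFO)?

-24

SPT (increasing processing time): #115 #129 #136 #122 #108 #101.
#115: 0→7, due 16, lateness -9
#129: 7→15, due 26, lateness -11
#136: 15→26, due 28, lateness -2
#122: 26→38, due 37, lateness 1
#108: 38→54, due 39, lateness 15
#101: 54→71, due 52, lateness 19
Maximum = 19.
FIFO (arrival order): #101 #108 #115 #122 #129 #136.
#101: 0→17, due 52, lateness -35
#108: 17→33, due 39, lateness -6
#115: 33→40, due 16, lateness 24
#122: 40→52, due 37, lateness 15
#129: 52→60, due 26, lateness 34
#136: 60→71, due 28, lateness 43
Maximum = 43.
Difference = 19 − 43 = -24.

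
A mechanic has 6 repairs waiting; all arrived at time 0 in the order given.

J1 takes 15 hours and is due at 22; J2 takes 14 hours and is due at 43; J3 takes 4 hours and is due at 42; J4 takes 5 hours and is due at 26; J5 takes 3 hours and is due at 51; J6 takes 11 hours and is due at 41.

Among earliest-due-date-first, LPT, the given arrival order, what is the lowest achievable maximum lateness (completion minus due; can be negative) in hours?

6

EDD (increasing due date): J1 J4 J6 J3 J2 J5.
J1: 0→15, due 22, lateness -7
J4: 15→20, due 26, lateness -6
J6: 20→31, due 41, lateness -10
J3: 31→35, due 42, lateness -7
J2: 35→49, due 43, lateness 6
J5: 49→52, due 51, lateness 1
Maximum = 6.
LPT (decreasing processing time): J1 J2 J6 J4 J3 J5.
J1: 0→15, due 22, lateness -7
J2: 15→29, due 43, lateness -14
J6: 29→40, due 41, lateness -1
J4: 40→45, due 26, lateness 19
J3: 45→49, due 42, lateness 7
J5: 49→52, due 51, lateness 1
Maximum = 19.
FIFO (arrival order): J1 J2 J3 J4 J5 J6.
J1: 0→15, due 22, lateness -7
J2: 15→29, due 43, lateness -14
J3: 29→33, due 42, lateness -9
J4: 33→38, due 26, lateness 12
J5: 38→41, due 51, lateness -10
J6: 41→52, due 41, lateness 11
Maximum = 12.
EDD 6, LPT 19, FIFO 12 → minimum 6.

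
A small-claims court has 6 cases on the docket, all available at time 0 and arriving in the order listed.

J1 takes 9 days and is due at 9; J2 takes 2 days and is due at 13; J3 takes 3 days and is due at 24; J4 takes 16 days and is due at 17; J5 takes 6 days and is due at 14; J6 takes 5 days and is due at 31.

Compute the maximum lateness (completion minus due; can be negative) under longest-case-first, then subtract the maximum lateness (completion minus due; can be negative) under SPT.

LPT (decreasing processing time): J4 J1 J5 J6 J3 J2.
J4: 0→16, due 17, lateness -1
J1: 16→25, due 9, lateness 16
J5: 25→31, due 14, lateness 17
J6: 31→36, due 31, lateness 5
J3: 36→39, due 24, lateness 15
J2: 39→41, due 13, lateness 28
Maximum = 28.
SPT (increasing processing time): J2 J3 J6 J5 J1 J4.
J2: 0→2, due 13, lateness -11
J3: 2→5, due 24, lateness -19
J6: 5→10, due 31, lateness -21
J5: 10→16, due 14, lateness 2
J1: 16→25, due 9, lateness 16
J4: 25→41, due 17, lateness 24
Maximum = 24.
Difference = 28 − 24 = 4.

4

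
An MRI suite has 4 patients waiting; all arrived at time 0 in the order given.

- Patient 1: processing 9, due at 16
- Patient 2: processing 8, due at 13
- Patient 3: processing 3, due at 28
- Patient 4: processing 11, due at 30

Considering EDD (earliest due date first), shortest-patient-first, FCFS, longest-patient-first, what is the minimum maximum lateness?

1

EDD (increasing due date): Patient 2 Patient 1 Patient 3 Patient 4.
Patient 2: 0→8, due 13, lateness -5
Patient 1: 8→17, due 16, lateness 1
Patient 3: 17→20, due 28, lateness -8
Patient 4: 20→31, due 30, lateness 1
Maximum = 1.
SPT (increasing processing time): Patient 3 Patient 2 Patient 1 Patient 4.
Patient 3: 0→3, due 28, lateness -25
Patient 2: 3→11, due 13, lateness -2
Patient 1: 11→20, due 16, lateness 4
Patient 4: 20→31, due 30, lateness 1
Maximum = 4.
FIFO (arrival order): Patient 1 Patient 2 Patient 3 Patient 4.
Patient 1: 0→9, due 16, lateness -7
Patient 2: 9→17, due 13, lateness 4
Patient 3: 17→20, due 28, lateness -8
Patient 4: 20→31, due 30, lateness 1
Maximum = 4.
LPT (decreasing processing time): Patient 4 Patient 1 Patient 2 Patient 3.
Patient 4: 0→11, due 30, lateness -19
Patient 1: 11→20, due 16, lateness 4
Patient 2: 20→28, due 13, lateness 15
Patient 3: 28→31, due 28, lateness 3
Maximum = 15.
EDD 1, SPT 4, FIFO 4, LPT 15 → minimum 1.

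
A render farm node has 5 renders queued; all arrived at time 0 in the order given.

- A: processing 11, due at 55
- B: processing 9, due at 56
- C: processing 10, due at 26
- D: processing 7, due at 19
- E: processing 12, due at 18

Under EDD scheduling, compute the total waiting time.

EDD (increasing due date): E D C A B.
E: waits 0, runs 0→12
D: waits 12, runs 12→19
C: waits 19, runs 19→29
A: waits 29, runs 29→40
B: waits 40, runs 40→49
Sum = 0+12+19+29+40 = 100.

100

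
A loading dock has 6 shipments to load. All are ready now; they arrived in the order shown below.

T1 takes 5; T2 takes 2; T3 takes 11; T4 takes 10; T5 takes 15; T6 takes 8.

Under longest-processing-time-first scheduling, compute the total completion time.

221

LPT (decreasing processing time): T5 T3 T4 T6 T1 T2.
T5: 0→15
T3: 15→26
T4: 26→36
T6: 36→44
T1: 44→49
T2: 49→51
Sum = 15+26+36+44+49+51 = 221.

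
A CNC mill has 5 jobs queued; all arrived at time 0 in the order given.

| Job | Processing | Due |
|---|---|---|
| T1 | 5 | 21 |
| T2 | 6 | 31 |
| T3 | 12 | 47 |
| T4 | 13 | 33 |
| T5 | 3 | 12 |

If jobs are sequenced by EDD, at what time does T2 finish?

EDD (increasing due date): T5 T1 T2 T4 T3.
T5: 0→3
T1: 3→8
T2: 8→14

14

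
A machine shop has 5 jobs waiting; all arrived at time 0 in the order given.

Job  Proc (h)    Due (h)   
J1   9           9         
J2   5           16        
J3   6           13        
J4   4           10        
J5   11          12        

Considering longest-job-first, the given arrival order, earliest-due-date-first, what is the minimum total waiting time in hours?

LPT (decreasing processing time): J5 J1 J3 J2 J4.
J5: waits 0, runs 0→11
J1: waits 11, runs 11→20
J3: waits 20, runs 20→26
J2: waits 26, runs 26→31
J4: waits 31, runs 31→35
Sum = 0+11+20+26+31 = 88.
FIFO (arrival order): J1 J2 J3 J4 J5.
J1: waits 0, runs 0→9
J2: waits 9, runs 9→14
J3: waits 14, runs 14→20
J4: waits 20, runs 20→24
J5: waits 24, runs 24→35
Sum = 0+9+14+20+24 = 67.
EDD (increasing due date): J1 J4 J5 J3 J2.
J1: waits 0, runs 0→9
J4: waits 9, runs 9→13
J5: waits 13, runs 13→24
J3: waits 24, runs 24→30
J2: waits 30, runs 30→35
Sum = 0+9+13+24+30 = 76.
LPT 88, FIFO 67, EDD 76 → minimum 67.

67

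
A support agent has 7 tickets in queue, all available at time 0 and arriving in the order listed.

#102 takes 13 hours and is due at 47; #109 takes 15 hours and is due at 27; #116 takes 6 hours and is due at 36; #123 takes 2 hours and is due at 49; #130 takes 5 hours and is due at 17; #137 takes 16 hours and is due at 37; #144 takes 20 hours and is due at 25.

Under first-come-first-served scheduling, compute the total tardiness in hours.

FIFO (arrival order): #102 #109 #116 #123 #130 #137 #144.
#102: 0→13, due 47, tardiness 0
#109: 13→28, due 27, tardiness 1
#116: 28→34, due 36, tardiness 0
#123: 34→36, due 49, tardiness 0
#130: 36→41, due 17, tardiness 24
#137: 41→57, due 37, tardiness 20
#144: 57→77, due 25, tardiness 52
Sum = 0+1+0+0+24+20+52 = 97.

97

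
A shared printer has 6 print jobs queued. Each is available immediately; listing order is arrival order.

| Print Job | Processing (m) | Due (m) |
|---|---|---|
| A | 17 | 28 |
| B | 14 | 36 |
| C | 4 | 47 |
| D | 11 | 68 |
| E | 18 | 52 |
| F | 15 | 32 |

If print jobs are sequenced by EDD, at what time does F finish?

32

EDD (increasing due date): A F B C E D.
A: 0→17
F: 17→32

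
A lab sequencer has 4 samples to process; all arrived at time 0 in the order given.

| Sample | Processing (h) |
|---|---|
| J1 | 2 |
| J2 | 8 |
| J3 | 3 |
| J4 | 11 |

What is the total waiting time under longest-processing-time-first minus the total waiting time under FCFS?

LPT (decreasing processing time): J4 J2 J3 J1.
J4: waits 0, runs 0→11
J2: waits 11, runs 11→19
J3: waits 19, runs 19→22
J1: waits 22, runs 22→24
Sum = 0+11+19+22 = 52.
FIFO (arrival order): J1 J2 J3 J4.
J1: waits 0, runs 0→2
J2: waits 2, runs 2→10
J3: waits 10, runs 10→13
J4: waits 13, runs 13→24
Sum = 0+2+10+13 = 25.
Difference = 52 − 25 = 27.

27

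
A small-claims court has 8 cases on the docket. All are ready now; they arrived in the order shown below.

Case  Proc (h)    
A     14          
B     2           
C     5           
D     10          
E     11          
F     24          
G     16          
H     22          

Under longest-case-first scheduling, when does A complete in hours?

LPT (decreasing processing time): F H G A E D C B.
F: 0→24
H: 24→46
G: 46→62
A: 62→76

76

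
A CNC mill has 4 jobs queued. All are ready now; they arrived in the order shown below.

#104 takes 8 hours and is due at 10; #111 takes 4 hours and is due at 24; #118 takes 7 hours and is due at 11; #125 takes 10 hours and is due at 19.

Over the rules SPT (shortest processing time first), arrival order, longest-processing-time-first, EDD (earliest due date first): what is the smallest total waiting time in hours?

SPT (increasing processing time): #111 #118 #104 #125.
#111: waits 0, runs 0→4
#118: waits 4, runs 4→11
#104: waits 11, runs 11→19
#125: waits 19, runs 19→29
Sum = 0+4+11+19 = 34.
FIFO (arrival order): #104 #111 #118 #125.
#104: waits 0, runs 0→8
#111: waits 8, runs 8→12
#118: waits 12, runs 12→19
#125: waits 19, runs 19→29
Sum = 0+8+12+19 = 39.
LPT (decreasing processing time): #125 #104 #118 #111.
#125: waits 0, runs 0→10
#104: waits 10, runs 10→18
#118: waits 18, runs 18→25
#111: waits 25, runs 25→29
Sum = 0+10+18+25 = 53.
EDD (increasing due date): #104 #118 #125 #111.
#104: waits 0, runs 0→8
#118: waits 8, runs 8→15
#125: waits 15, runs 15→25
#111: waits 25, runs 25→29
Sum = 0+8+15+25 = 48.
SPT 34, FIFO 39, LPT 53, EDD 48 → minimum 34.

34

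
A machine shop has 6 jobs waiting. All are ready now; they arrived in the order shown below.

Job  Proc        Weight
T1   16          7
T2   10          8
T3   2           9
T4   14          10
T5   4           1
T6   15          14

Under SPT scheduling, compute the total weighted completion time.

1509

SPT (increasing processing time): T3 T5 T2 T4 T6 T1.
T3: finishes 2, weight 9, w·C = 18
T5: finishes 6, weight 1, w·C = 6
T2: finishes 16, weight 8, w·C = 128
T4: finishes 30, weight 10, w·C = 300
T6: finishes 45, weight 14, w·C = 630
T1: finishes 61, weight 7, w·C = 427
Sum = 18+6+128+300+630+427 = 1509.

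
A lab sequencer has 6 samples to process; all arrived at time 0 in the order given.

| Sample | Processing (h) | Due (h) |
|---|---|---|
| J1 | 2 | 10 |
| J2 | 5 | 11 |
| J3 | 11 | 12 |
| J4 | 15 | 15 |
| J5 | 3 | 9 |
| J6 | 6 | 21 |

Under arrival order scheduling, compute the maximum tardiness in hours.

FIFO (arrival order): J1 J2 J3 J4 J5 J6.
J1: 0→2, due 10, tardiness 0
J2: 2→7, due 11, tardiness 0
J3: 7→18, due 12, tardiness 6
J4: 18→33, due 15, tardiness 18
J5: 33→36, due 9, tardiness 27
J6: 36→42, due 21, tardiness 21
Maximum = 27.

27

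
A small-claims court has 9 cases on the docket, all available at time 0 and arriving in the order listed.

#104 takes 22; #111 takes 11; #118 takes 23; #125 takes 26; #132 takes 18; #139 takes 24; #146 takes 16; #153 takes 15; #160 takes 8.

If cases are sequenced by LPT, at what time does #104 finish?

95

LPT (decreasing processing time): #125 #139 #118 #104 #132 #146 #153 #111 #160.
#125: 0→26
#139: 26→50
#118: 50→73
#104: 73→95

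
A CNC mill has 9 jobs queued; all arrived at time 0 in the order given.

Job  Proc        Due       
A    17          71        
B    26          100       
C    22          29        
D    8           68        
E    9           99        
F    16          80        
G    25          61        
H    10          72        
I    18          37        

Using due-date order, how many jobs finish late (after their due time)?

8

EDD (increasing due date): C I G D A H F E B.
C: 0→22, due 29, tardiness 0
I: 22→40, due 37, tardiness 3
G: 40→65, due 61, tardiness 4
D: 65→73, due 68, tardiness 5
A: 73→90, due 71, tardiness 19
H: 90→100, due 72, tardiness 28
F: 100→116, due 80, tardiness 36
E: 116→125, due 99, tardiness 26
B: 125→151, due 100, tardiness 51
Late jobs: 8.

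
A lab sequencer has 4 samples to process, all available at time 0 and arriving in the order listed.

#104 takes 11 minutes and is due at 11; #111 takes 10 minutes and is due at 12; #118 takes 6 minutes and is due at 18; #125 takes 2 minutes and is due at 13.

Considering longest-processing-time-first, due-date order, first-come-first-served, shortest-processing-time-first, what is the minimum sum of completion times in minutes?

57

LPT (decreasing processing time): #104 #111 #118 #125.
#104: 0→11
#111: 11→21
#118: 21→27
#125: 27→29
Sum = 11+21+27+29 = 88.
EDD (increasing due date): #104 #111 #125 #118.
#104: 0→11
#111: 11→21
#125: 21→23
#118: 23→29
Sum = 11+21+23+29 = 84.
FIFO (arrival order): #104 #111 #118 #125.
#104: 0→11
#111: 11→21
#118: 21→27
#125: 27→29
Sum = 11+21+27+29 = 88.
SPT (increasing processing time): #125 #118 #111 #104.
#125: 0→2
#118: 2→8
#111: 8→18
#104: 18→29
Sum = 2+8+18+29 = 57.
LPT 88, EDD 84, FIFO 88, SPT 57 → minimum 57.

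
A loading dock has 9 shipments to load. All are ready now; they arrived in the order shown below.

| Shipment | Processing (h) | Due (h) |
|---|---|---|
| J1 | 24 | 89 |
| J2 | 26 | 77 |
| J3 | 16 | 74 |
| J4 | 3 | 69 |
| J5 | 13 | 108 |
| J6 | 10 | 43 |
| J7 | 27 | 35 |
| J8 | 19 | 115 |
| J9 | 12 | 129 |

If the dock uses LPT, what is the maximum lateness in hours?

104

LPT (decreasing processing time): J7 J2 J1 J8 J3 J5 J9 J6 J4.
J7: 0→27, due 35, lateness -8
J2: 27→53, due 77, lateness -24
J1: 53→77, due 89, lateness -12
J8: 77→96, due 115, lateness -19
J3: 96→112, due 74, lateness 38
J5: 112→125, due 108, lateness 17
J9: 125→137, due 129, lateness 8
J6: 137→147, due 43, lateness 104
J4: 147→150, due 69, lateness 81
Maximum = 104.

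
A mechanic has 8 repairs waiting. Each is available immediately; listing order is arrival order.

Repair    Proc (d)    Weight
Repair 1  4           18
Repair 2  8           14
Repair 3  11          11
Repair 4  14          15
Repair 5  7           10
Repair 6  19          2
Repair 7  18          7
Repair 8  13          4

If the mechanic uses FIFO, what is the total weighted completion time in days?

2557

FIFO (arrival order): Repair 1 Repair 2 Repair 3 Repair 4 Repair 5 Repair 6 Repair 7 Repair 8.
Repair 1: finishes 4, weight 18, w·C = 72
Repair 2: finishes 12, weight 14, w·C = 168
Repair 3: finishes 23, weight 11, w·C = 253
Repair 4: finishes 37, weight 15, w·C = 555
Repair 5: finishes 44, weight 10, w·C = 440
Repair 6: finishes 63, weight 2, w·C = 126
Repair 7: finishes 81, weight 7, w·C = 567
Repair 8: finishes 94, weight 4, w·C = 376
Sum = 72+168+253+555+440+126+567+376 = 2557.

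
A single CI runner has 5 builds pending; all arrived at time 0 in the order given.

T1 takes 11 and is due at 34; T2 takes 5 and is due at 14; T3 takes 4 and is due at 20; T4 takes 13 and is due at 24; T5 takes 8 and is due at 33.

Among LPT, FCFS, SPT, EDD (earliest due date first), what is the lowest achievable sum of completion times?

LPT (decreasing processing time): T4 T1 T5 T2 T3.
T4: 0→13
T1: 13→24
T5: 24→32
T2: 32→37
T3: 37→41
Sum = 13+24+32+37+41 = 147.
FIFO (arrival order): T1 T2 T3 T4 T5.
T1: 0→11
T2: 11→16
T3: 16→20
T4: 20→33
T5: 33→41
Sum = 11+16+20+33+41 = 121.
SPT (increasing processing time): T3 T2 T5 T1 T4.
T3: 0→4
T2: 4→9
T5: 9→17
T1: 17→28
T4: 28→41
Sum = 4+9+17+28+41 = 99.
EDD (increasing due date): T2 T3 T4 T5 T1.
T2: 0→5
T3: 5→9
T4: 9→22
T5: 22→30
T1: 30→41
Sum = 5+9+22+30+41 = 107.
LPT 147, FIFO 121, SPT 99, EDD 107 → minimum 99.

99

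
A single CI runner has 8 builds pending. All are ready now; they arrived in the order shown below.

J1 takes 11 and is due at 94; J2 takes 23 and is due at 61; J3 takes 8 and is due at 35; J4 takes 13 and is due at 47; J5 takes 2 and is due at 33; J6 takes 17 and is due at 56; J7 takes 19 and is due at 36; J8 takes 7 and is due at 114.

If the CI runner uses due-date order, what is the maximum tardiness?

21

EDD (increasing due date): J5 J3 J7 J4 J6 J2 J1 J8.
J5: 0→2, due 33, tardiness 0
J3: 2→10, due 35, tardiness 0
J7: 10→29, due 36, tardiness 0
J4: 29→42, due 47, tardiness 0
J6: 42→59, due 56, tardiness 3
J2: 59→82, due 61, tardiness 21
J1: 82→93, due 94, tardiness 0
J8: 93→100, due 114, tardiness 0
Maximum = 21.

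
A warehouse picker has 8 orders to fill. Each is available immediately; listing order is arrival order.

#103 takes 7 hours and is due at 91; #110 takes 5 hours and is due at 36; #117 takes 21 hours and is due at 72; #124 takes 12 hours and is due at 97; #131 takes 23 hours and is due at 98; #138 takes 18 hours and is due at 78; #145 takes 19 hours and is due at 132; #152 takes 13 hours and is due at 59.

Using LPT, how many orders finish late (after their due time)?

LPT (decreasing processing time): #131 #117 #145 #138 #152 #124 #103 #110.
#131: 0→23, due 98, tardiness 0
#117: 23→44, due 72, tardiness 0
#145: 44→63, due 132, tardiness 0
#138: 63→81, due 78, tardiness 3
#152: 81→94, due 59, tardiness 35
#124: 94→106, due 97, tardiness 9
#103: 106→113, due 91, tardiness 22
#110: 113→118, due 36, tardiness 82
Late orders: 5.

5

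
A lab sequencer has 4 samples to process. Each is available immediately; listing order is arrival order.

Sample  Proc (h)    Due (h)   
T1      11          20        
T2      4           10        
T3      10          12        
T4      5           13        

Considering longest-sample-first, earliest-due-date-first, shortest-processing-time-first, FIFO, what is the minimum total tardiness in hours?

17

LPT (decreasing processing time): T1 T3 T4 T2.
T1: 0→11, due 20, tardiness 0
T3: 11→21, due 12, tardiness 9
T4: 21→26, due 13, tardiness 13
T2: 26→30, due 10, tardiness 20
Sum = 0+9+13+20 = 42.
EDD (increasing due date): T2 T3 T4 T1.
T2: 0→4, due 10, tardiness 0
T3: 4→14, due 12, tardiness 2
T4: 14→19, due 13, tardiness 6
T1: 19→30, due 20, tardiness 10
Sum = 0+2+6+10 = 18.
SPT (increasing processing time): T2 T4 T3 T1.
T2: 0→4, due 10, tardiness 0
T4: 4→9, due 13, tardiness 0
T3: 9→19, due 12, tardiness 7
T1: 19→30, due 20, tardiness 10
Sum = 0+0+7+10 = 17.
FIFO (arrival order): T1 T2 T3 T4.
T1: 0→11, due 20, tardiness 0
T2: 11→15, due 10, tardiness 5
T3: 15→25, due 12, tardiness 13
T4: 25→30, due 13, tardiness 17
Sum = 0+5+13+17 = 35.
LPT 42, EDD 18, SPT 17, FIFO 35 → minimum 17.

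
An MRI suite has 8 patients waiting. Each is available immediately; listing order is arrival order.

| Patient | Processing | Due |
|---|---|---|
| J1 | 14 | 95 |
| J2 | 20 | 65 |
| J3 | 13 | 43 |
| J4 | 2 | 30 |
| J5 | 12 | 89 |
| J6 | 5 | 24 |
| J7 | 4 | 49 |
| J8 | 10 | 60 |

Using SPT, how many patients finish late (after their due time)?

SPT (increasing processing time): J4 J7 J6 J8 J5 J3 J1 J2.
J4: 0→2, due 30, tardiness 0
J7: 2→6, due 49, tardiness 0
J6: 6→11, due 24, tardiness 0
J8: 11→21, due 60, tardiness 0
J5: 21→33, due 89, tardiness 0
J3: 33→46, due 43, tardiness 3
J1: 46→60, due 95, tardiness 0
J2: 60→80, due 65, tardiness 15
Late patients: 2.

2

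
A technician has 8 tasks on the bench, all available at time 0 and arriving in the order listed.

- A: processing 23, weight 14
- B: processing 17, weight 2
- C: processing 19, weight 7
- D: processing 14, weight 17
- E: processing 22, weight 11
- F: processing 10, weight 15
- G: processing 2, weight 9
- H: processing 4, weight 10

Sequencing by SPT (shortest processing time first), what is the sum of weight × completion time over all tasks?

SPT (increasing processing time): G H F D B C E A.
G: finishes 2, weight 9, w·C = 18
H: finishes 6, weight 10, w·C = 60
F: finishes 16, weight 15, w·C = 240
D: finishes 30, weight 17, w·C = 510
B: finishes 47, weight 2, w·C = 94
C: finishes 66, weight 7, w·C = 462
E: finishes 88, weight 11, w·C = 968
A: finishes 111, weight 14, w·C = 1554
Sum = 18+60+240+510+94+462+968+1554 = 3906.

3906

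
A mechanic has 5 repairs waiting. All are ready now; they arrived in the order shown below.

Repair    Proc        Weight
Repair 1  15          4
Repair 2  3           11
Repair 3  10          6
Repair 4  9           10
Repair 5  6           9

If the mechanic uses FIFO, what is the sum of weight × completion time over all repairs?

1183

FIFO (arrival order): Repair 1 Repair 2 Repair 3 Repair 4 Repair 5.
Repair 1: finishes 15, weight 4, w·C = 60
Repair 2: finishes 18, weight 11, w·C = 198
Repair 3: finishes 28, weight 6, w·C = 168
Repair 4: finishes 37, weight 10, w·C = 370
Repair 5: finishes 43, weight 9, w·C = 387
Sum = 60+198+168+370+387 = 1183.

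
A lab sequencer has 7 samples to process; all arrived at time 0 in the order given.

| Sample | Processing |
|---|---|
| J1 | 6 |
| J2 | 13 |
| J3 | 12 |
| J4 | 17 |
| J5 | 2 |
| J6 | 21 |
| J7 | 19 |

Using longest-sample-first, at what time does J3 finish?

LPT (decreasing processing time): J6 J7 J4 J2 J3 J1 J5.
J6: 0→21
J7: 21→40
J4: 40→57
J2: 57→70
J3: 70→82

82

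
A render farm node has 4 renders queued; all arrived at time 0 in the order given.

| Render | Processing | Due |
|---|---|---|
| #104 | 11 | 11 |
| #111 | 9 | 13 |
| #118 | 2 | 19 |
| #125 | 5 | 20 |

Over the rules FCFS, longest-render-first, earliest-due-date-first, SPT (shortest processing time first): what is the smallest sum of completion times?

52

FIFO (arrival order): #104 #111 #118 #125.
#104: 0→11
#111: 11→20
#118: 20→22
#125: 22→27
Sum = 11+20+22+27 = 80.
LPT (decreasing processing time): #104 #111 #125 #118.
#104: 0→11
#111: 11→20
#125: 20→25
#118: 25→27
Sum = 11+20+25+27 = 83.
EDD (increasing due date): #104 #111 #118 #125.
#104: 0→11
#111: 11→20
#118: 20→22
#125: 22→27
Sum = 11+20+22+27 = 80.
SPT (increasing processing time): #118 #125 #111 #104.
#118: 0→2
#125: 2→7
#111: 7→16
#104: 16→27
Sum = 2+7+16+27 = 52.
FIFO 80, LPT 83, EDD 80, SPT 52 → minimum 52.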